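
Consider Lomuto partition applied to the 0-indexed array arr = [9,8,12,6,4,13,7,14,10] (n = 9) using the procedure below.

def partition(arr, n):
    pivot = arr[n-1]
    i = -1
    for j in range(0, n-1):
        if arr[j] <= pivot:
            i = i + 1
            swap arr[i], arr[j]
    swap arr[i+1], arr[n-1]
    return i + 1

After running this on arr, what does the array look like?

[9,8,6,4,7,10,12,14,13]

pivot = arr[8] = 10; i = -1
j=0: arr[0]=9 ≤ 10 → i=0, swap arr[0],arr[0] (no change) → [9,8,12,6,4,13,7,14,10]
j=1: arr[1]=8 ≤ 10 → i=1, swap arr[1],arr[1] (no change) → [9,8,12,6,4,13,7,14,10]
j=2: arr[2]=12 > 10 → no swap
j=3: arr[3]=6 ≤ 10 → i=2, swap arr[2],arr[3] → [9,8,6,12,4,13,7,14,10]
j=4: arr[4]=4 ≤ 10 → i=3, swap arr[3],arr[4] → [9,8,6,4,12,13,7,14,10]
j=5: arr[5]=13 > 10 → no swap
j=6: arr[6]=7 ≤ 10 → i=4, swap arr[4],arr[6] → [9,8,6,4,7,13,12,14,10]
j=7: arr[7]=14 > 10 → no swap
final swap arr[5],arr[8] → [9,8,6,4,7,10,12,14,13]; return 5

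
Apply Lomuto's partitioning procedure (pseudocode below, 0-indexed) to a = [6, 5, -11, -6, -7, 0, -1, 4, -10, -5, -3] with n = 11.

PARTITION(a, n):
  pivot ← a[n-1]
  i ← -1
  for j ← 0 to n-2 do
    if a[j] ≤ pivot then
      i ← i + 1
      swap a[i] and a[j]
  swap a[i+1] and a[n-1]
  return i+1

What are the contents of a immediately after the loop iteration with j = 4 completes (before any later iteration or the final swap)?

[-11, -6, -7, 5, 6, 0, -1, 4, -10, -5, -3]

pivot = a[10] = -3; i = -1
j=0: a[0]=6 > -3 → no swap
j=1: a[1]=5 > -3 → no swap
j=2: a[2]=-11 ≤ -3 → i=0, swap a[0],a[2] → [-11, 5, 6, -6, -7, 0, -1, 4, -10, -5, -3]
j=3: a[3]=-6 ≤ -3 → i=1, swap a[1],a[3] → [-11, -6, 6, 5, -7, 0, -1, 4, -10, -5, -3]
j=4: a[4]=-7 ≤ -3 → i=2, swap a[2],a[4] → [-11, -6, -7, 5, 6, 0, -1, 4, -10, -5, -3]
(after j=4) a = [-11, -6, -7, 5, 6, 0, -1, 4, -10, -5, -3]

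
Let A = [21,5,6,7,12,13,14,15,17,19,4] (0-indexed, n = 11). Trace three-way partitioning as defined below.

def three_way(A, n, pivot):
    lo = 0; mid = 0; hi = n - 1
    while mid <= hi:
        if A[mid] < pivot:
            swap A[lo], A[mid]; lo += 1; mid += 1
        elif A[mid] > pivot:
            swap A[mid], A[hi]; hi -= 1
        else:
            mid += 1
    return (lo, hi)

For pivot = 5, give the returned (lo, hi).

(1, 1)

pivot = 5; lo=0, mid=0, hi=10
A[mid]=21>5: swap A[0],A[10]; hi=9 → [4,5,6,7,12,13,14,15,17,19,21]
A[mid]=4<5: swap A[0],A[0]; lo=1,mid=1 → [4,5,6,7,12,13,14,15,17,19,21]
A[mid]=5=5: mid=2
A[mid]=6>5: swap A[2],A[9]; hi=8 → [4,5,19,7,12,13,14,15,17,6,21]
A[mid]=19>5: swap A[2],A[8]; hi=7 → [4,5,17,7,12,13,14,15,19,6,21]
A[mid]=17>5: swap A[2],A[7]; hi=6 → [4,5,15,7,12,13,14,17,19,6,21]
A[mid]=15>5: swap A[2],A[6]; hi=5 → [4,5,14,7,12,13,15,17,19,6,21]
A[mid]=14>5: swap A[2],A[5]; hi=4 → [4,5,13,7,12,14,15,17,19,6,21]
A[mid]=13>5: swap A[2],A[4]; hi=3 → [4,5,12,7,13,14,15,17,19,6,21]
A[mid]=12>5: swap A[2],A[3]; hi=2 → [4,5,7,12,13,14,15,17,19,6,21]
A[mid]=7>5: swap A[2],A[2]; hi=1 → [4,5,7,12,13,14,15,17,19,6,21]
end: lo=1, hi=1; A = [4,5,7,12,13,14,15,17,19,6,21]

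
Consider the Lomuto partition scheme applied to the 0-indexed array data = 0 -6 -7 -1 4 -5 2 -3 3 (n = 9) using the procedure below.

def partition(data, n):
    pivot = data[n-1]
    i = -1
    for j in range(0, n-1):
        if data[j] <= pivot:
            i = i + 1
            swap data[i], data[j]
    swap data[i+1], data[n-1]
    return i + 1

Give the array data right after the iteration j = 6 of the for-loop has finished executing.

0 -6 -7 -1 -5 2 4 -3 3

pivot = data[8] = 3; i = -1
j=0: data[0]=0 ≤ 3 → i=0, swap data[0],data[0] (no change) → 0 -6 -7 -1 4 -5 2 -3 3
j=1: data[1]=-6 ≤ 3 → i=1, swap data[1],data[1] (no change) → 0 -6 -7 -1 4 -5 2 -3 3
j=2: data[2]=-7 ≤ 3 → i=2, swap data[2],data[2] (no change) → 0 -6 -7 -1 4 -5 2 -3 3
j=3: data[3]=-1 ≤ 3 → i=3, swap data[3],data[3] (no change) → 0 -6 -7 -1 4 -5 2 -3 3
j=4: data[4]=4 > 3 → no swap
j=5: data[5]=-5 ≤ 3 → i=4, swap data[4],data[5] → 0 -6 -7 -1 -5 4 2 -3 3
j=6: data[6]=2 ≤ 3 → i=5, swap data[5],data[6] → 0 -6 -7 -1 -5 2 4 -3 3
(after j=6) data = 0 -6 -7 -1 -5 2 4 -3 3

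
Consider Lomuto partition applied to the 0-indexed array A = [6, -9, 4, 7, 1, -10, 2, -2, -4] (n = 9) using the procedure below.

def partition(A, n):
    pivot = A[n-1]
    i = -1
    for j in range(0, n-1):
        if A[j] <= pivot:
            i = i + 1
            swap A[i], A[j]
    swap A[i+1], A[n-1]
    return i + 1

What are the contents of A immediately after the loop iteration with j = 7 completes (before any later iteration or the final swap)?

pivot = A[8] = -4; i = -1
j=0: A[0]=6 > -4 → no swap
j=1: A[1]=-9 ≤ -4 → i=0, swap A[0],A[1] → [-9, 6, 4, 7, 1, -10, 2, -2, -4]
j=2: A[2]=4 > -4 → no swap
j=3: A[3]=7 > -4 → no swap
j=4: A[4]=1 > -4 → no swap
j=5: A[5]=-10 ≤ -4 → i=1, swap A[1],A[5] → [-9, -10, 4, 7, 1, 6, 2, -2, -4]
j=6: A[6]=2 > -4 → no swap
j=7: A[7]=-2 > -4 → no swap
(after j=7) A = [-9, -10, 4, 7, 1, 6, 2, -2, -4]

[-9, -10, 4, 7, 1, 6, 2, -2, -4]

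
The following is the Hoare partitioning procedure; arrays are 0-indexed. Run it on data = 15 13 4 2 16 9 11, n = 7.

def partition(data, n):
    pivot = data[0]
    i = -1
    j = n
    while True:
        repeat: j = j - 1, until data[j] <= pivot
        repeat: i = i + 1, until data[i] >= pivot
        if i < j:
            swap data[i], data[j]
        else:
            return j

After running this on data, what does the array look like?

11 13 4 2 9 16 15

pivot = data[0] = 15; i = -1, j = 7
j→6 (data[6]=11≤15), i→0 (data[0]=15≥15); i<j, swap → 11 13 4 2 16 9 15
j→5 (data[5]=9≤15), i→4 (data[4]=16≥15); i<j, swap → 11 13 4 2 9 16 15
j→4, i→5; i≥j, return j=4. data = 11 13 4 2 9 16 15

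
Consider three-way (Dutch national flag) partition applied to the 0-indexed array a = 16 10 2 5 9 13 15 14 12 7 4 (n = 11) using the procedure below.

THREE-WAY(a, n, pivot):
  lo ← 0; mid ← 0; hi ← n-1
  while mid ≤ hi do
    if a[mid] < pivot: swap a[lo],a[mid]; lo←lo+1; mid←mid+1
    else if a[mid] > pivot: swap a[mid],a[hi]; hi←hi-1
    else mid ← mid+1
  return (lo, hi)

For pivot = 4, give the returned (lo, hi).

lo=0 mid=0 hi=10
16>4: swap(0,10), hi=9 ⇒ 4 10 2 5 9 13 15 14 12 7 16
4=4: mid=1
10>4: swap(1,9), hi=8 ⇒ 4 7 2 5 9 13 15 14 12 10 16
7>4: swap(1,8), hi=7 ⇒ 4 12 2 5 9 13 15 14 7 10 16
12>4: swap(1,7), hi=6 ⇒ 4 14 2 5 9 13 15 12 7 10 16
14>4: swap(1,6), hi=5 ⇒ 4 15 2 5 9 13 14 12 7 10 16
15>4: swap(1,5), hi=4 ⇒ 4 13 2 5 9 15 14 12 7 10 16
13>4: swap(1,4), hi=3 ⇒ 4 9 2 5 13 15 14 12 7 10 16
9>4: swap(1,3), hi=2 ⇒ 4 5 2 9 13 15 14 12 7 10 16
5>4: swap(1,2), hi=1 ⇒ 4 2 5 9 13 15 14 12 7 10 16
2<4: swap(0,1), lo=1 mid=2 ⇒ 2 4 5 9 13 15 14 12 7 10 16
done. lo=1 hi=1; a=2 4 5 9 13 15 14 12 7 10 16

(1, 1)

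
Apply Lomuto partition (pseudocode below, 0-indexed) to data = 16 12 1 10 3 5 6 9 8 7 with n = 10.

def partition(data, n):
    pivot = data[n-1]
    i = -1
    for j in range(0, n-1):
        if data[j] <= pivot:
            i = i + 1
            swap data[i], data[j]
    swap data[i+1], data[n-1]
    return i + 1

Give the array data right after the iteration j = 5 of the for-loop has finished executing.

1 3 5 10 12 16 6 9 8 7

pivot = data[9] = 7; i = -1
j=0: data[0]=16 > 7 → no swap
j=1: data[1]=12 > 7 → no swap
j=2: data[2]=1 ≤ 7 → i=0, swap data[0],data[2] → 1 12 16 10 3 5 6 9 8 7
j=3: data[3]=10 > 7 → no swap
j=4: data[4]=3 ≤ 7 → i=1, swap data[1],data[4] → 1 3 16 10 12 5 6 9 8 7
j=5: data[5]=5 ≤ 7 → i=2, swap data[2],data[5] → 1 3 5 10 12 16 6 9 8 7
(after j=5) data = 1 3 5 10 12 16 6 9 8 7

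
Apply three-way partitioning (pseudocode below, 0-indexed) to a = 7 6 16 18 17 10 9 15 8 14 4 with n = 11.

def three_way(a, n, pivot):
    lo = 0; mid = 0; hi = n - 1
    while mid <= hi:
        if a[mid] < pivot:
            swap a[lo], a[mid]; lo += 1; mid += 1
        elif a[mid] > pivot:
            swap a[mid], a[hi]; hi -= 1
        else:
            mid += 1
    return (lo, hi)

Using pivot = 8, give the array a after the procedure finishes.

7 6 4 8 10 9 15 17 14 18 16

pivot = 8; lo=0, mid=0, hi=10
a[mid]=7<8: swap a[0],a[0]; lo=1,mid=1 → 7 6 16 18 17 10 9 15 8 14 4
a[mid]=6<8: swap a[1],a[1]; lo=2,mid=2 → 7 6 16 18 17 10 9 15 8 14 4
a[mid]=16>8: swap a[2],a[10]; hi=9 → 7 6 4 18 17 10 9 15 8 14 16
a[mid]=4<8: swap a[2],a[2]; lo=3,mid=3 → 7 6 4 18 17 10 9 15 8 14 16
a[mid]=18>8: swap a[3],a[9]; hi=8 → 7 6 4 14 17 10 9 15 8 18 16
a[mid]=14>8: swap a[3],a[8]; hi=7 → 7 6 4 8 17 10 9 15 14 18 16
a[mid]=8=8: mid=4
a[mid]=17>8: swap a[4],a[7]; hi=6 → 7 6 4 8 15 10 9 17 14 18 16
a[mid]=15>8: swap a[4],a[6]; hi=5 → 7 6 4 8 9 10 15 17 14 18 16
a[mid]=9>8: swap a[4],a[5]; hi=4 → 7 6 4 8 10 9 15 17 14 18 16
a[mid]=10>8: swap a[4],a[4]; hi=3 → 7 6 4 8 10 9 15 17 14 18 16
end: lo=3, hi=3; a = 7 6 4 8 10 9 15 17 14 18 16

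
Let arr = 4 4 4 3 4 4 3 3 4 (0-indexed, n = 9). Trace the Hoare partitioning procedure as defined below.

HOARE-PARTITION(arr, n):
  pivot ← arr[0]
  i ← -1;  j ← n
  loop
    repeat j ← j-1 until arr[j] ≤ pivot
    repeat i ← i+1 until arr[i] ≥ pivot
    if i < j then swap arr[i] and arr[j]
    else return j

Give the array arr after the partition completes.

4 3 3 3 4 4 4 4 4

pivot=4
j stops at 8 (4), i stops at 0 (4); swap ⇒ 4 4 4 3 4 4 3 3 4
j stops at 7 (3), i stops at 1 (4); swap ⇒ 4 3 4 3 4 4 3 4 4
j stops at 6 (3), i stops at 2 (4); swap ⇒ 4 3 3 3 4 4 4 4 4
j stops at 5 (4), i stops at 4 (4); swap ⇒ 4 3 3 3 4 4 4 4 4
j stops at 4, i stops at 5; i≥j ⇒ return 4. arr=4 3 3 3 4 4 4 4 4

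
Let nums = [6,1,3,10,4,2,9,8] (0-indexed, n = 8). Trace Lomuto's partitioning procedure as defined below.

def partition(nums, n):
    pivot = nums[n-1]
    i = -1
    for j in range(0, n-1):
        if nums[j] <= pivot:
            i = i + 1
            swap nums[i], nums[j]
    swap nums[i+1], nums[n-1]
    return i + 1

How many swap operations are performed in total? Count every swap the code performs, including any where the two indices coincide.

6

pivot=8, i=-1
j=0: 6≤8, i=0, swap(0,0) ⇒ [6,1,3,10,4,2,9,8]
j=1: 1≤8, i=1, swap(1,1) ⇒ [6,1,3,10,4,2,9,8]
j=2: 3≤8, i=2, swap(2,2) ⇒ [6,1,3,10,4,2,9,8]
j=3: 10>8, skip
j=4: 4≤8, i=3, swap(3,4) ⇒ [6,1,3,4,10,2,9,8]
j=5: 2≤8, i=4, swap(4,5) ⇒ [6,1,3,4,2,10,9,8]
j=6: 9>8, skip
swap(5,7) ⇒ [6,1,3,4,2,8,9,10]; return 5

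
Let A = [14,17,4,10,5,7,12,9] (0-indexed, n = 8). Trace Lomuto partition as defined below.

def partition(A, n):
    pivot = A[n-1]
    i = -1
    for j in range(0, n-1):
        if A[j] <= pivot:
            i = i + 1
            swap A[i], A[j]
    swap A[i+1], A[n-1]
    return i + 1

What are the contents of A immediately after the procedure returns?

pivot = A[7] = 9; i = -1
j=0: A[0]=14 > 9 → no swap
j=1: A[1]=17 > 9 → no swap
j=2: A[2]=4 ≤ 9 → i=0, swap A[0],A[2] → [4,17,14,10,5,7,12,9]
j=3: A[3]=10 > 9 → no swap
j=4: A[4]=5 ≤ 9 → i=1, swap A[1],A[4] → [4,5,14,10,17,7,12,9]
j=5: A[5]=7 ≤ 9 → i=2, swap A[2],A[5] → [4,5,7,10,17,14,12,9]
j=6: A[6]=12 > 9 → no swap
final swap A[3],A[7] → [4,5,7,9,17,14,12,10]; return 3

[4,5,7,9,17,14,12,10]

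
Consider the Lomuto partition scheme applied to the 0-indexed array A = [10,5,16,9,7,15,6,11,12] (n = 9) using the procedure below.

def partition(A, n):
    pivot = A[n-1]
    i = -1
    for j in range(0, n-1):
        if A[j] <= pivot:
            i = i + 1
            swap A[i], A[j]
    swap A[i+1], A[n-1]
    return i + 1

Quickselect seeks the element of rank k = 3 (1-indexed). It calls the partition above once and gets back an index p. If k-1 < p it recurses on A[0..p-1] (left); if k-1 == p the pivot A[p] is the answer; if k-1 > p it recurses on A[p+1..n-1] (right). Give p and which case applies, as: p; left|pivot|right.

pivot=12, i=-1
j=0: 10≤12, i=0, swap(0,0) ⇒ [10,5,16,9,7,15,6,11,12]
j=1: 5≤12, i=1, swap(1,1) ⇒ [10,5,16,9,7,15,6,11,12]
j=2: 16>12, skip
j=3: 9≤12, i=2, swap(2,3) ⇒ [10,5,9,16,7,15,6,11,12]
j=4: 7≤12, i=3, swap(3,4) ⇒ [10,5,9,7,16,15,6,11,12]
j=5: 15>12, skip
j=6: 6≤12, i=4, swap(4,6) ⇒ [10,5,9,7,6,15,16,11,12]
j=7: 11≤12, i=5, swap(5,7) ⇒ [10,5,9,7,6,11,16,15,12]
swap(6,8) ⇒ [10,5,9,7,6,11,12,15,16]; return 6
p = 6; k-1 = 2 < 6 ⇒ left

6; left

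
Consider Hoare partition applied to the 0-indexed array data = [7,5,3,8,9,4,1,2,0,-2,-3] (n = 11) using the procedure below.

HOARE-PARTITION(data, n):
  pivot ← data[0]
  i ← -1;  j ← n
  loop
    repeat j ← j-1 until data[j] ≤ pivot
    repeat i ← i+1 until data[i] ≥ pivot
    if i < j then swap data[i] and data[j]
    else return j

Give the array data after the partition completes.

pivot=7
j stops at 10 (-3), i stops at 0 (7); swap ⇒ [-3,5,3,8,9,4,1,2,0,-2,7]
j stops at 9 (-2), i stops at 3 (8); swap ⇒ [-3,5,3,-2,9,4,1,2,0,8,7]
j stops at 8 (0), i stops at 4 (9); swap ⇒ [-3,5,3,-2,0,4,1,2,9,8,7]
j stops at 7, i stops at 8; i≥j ⇒ return 7. data=[-3,5,3,-2,0,4,1,2,9,8,7]

[-3,5,3,-2,0,4,1,2,9,8,7]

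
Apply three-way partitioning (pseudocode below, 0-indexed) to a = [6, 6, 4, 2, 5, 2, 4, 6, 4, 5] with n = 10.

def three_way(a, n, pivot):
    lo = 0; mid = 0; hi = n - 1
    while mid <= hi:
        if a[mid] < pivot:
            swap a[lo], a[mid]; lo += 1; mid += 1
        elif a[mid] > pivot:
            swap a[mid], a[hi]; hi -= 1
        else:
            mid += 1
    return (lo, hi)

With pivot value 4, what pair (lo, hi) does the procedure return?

lo=0 mid=0 hi=9
6>4: swap(0,9), hi=8 ⇒ [5, 6, 4, 2, 5, 2, 4, 6, 4, 6]
5>4: swap(0,8), hi=7 ⇒ [4, 6, 4, 2, 5, 2, 4, 6, 5, 6]
4=4: mid=1
6>4: swap(1,7), hi=6 ⇒ [4, 6, 4, 2, 5, 2, 4, 6, 5, 6]
6>4: swap(1,6), hi=5 ⇒ [4, 4, 4, 2, 5, 2, 6, 6, 5, 6]
4=4: mid=2
4=4: mid=3
2<4: swap(0,3), lo=1 mid=4 ⇒ [2, 4, 4, 4, 5, 2, 6, 6, 5, 6]
5>4: swap(4,5), hi=4 ⇒ [2, 4, 4, 4, 2, 5, 6, 6, 5, 6]
2<4: swap(1,4), lo=2 mid=5 ⇒ [2, 2, 4, 4, 4, 5, 6, 6, 5, 6]
done. lo=2 hi=4; a=[2, 2, 4, 4, 4, 5, 6, 6, 5, 6]

(2, 4)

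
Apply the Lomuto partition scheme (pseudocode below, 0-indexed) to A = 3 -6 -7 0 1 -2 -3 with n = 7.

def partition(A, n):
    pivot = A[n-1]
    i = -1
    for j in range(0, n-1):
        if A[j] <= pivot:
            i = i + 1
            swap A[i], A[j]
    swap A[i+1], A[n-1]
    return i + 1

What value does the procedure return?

pivot=-3, i=-1
j=0: 3>-3, skip
j=1: -6≤-3, i=0, swap(0,1) ⇒ -6 3 -7 0 1 -2 -3
j=2: -7≤-3, i=1, swap(1,2) ⇒ -6 -7 3 0 1 -2 -3
j=3: 0>-3, skip
j=4: 1>-3, skip
j=5: -2>-3, skip
swap(2,6) ⇒ -6 -7 -3 0 1 -2 3; return 2

2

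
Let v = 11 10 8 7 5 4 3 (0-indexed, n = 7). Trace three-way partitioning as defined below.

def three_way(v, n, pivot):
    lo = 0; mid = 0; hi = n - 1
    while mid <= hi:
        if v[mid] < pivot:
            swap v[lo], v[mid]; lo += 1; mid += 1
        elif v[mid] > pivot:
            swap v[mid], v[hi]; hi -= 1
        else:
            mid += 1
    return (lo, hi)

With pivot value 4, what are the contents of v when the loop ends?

3 4 7 5 8 10 11

lo=0 mid=0 hi=6
11>4: swap(0,6), hi=5 ⇒ 3 10 8 7 5 4 11
3<4: swap(0,0), lo=1 mid=1 ⇒ 3 10 8 7 5 4 11
10>4: swap(1,5), hi=4 ⇒ 3 4 8 7 5 10 11
4=4: mid=2
8>4: swap(2,4), hi=3 ⇒ 3 4 5 7 8 10 11
5>4: swap(2,3), hi=2 ⇒ 3 4 7 5 8 10 11
7>4: swap(2,2), hi=1 ⇒ 3 4 7 5 8 10 11
done. lo=1 hi=1; v=3 4 7 5 8 10 11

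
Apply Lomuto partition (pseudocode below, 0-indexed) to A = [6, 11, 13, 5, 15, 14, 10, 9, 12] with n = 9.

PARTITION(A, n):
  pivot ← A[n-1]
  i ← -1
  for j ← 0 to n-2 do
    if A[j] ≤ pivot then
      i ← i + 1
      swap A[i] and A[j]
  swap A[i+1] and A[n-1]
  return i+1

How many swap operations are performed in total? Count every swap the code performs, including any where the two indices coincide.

pivot = A[8] = 12; i = -1
j=0: A[0]=6 ≤ 12 → i=0, swap A[0],A[0] (no change) → [6, 11, 13, 5, 15, 14, 10, 9, 12]
j=1: A[1]=11 ≤ 12 → i=1, swap A[1],A[1] (no change) → [6, 11, 13, 5, 15, 14, 10, 9, 12]
j=2: A[2]=13 > 12 → no swap
j=3: A[3]=5 ≤ 12 → i=2, swap A[2],A[3] → [6, 11, 5, 13, 15, 14, 10, 9, 12]
j=4: A[4]=15 > 12 → no swap
j=5: A[5]=14 > 12 → no swap
j=6: A[6]=10 ≤ 12 → i=3, swap A[3],A[6] → [6, 11, 5, 10, 15, 14, 13, 9, 12]
j=7: A[7]=9 ≤ 12 → i=4, swap A[4],A[7] → [6, 11, 5, 10, 9, 14, 13, 15, 12]
final swap A[5],A[8] → [6, 11, 5, 10, 9, 12, 13, 15, 14]; return 5

6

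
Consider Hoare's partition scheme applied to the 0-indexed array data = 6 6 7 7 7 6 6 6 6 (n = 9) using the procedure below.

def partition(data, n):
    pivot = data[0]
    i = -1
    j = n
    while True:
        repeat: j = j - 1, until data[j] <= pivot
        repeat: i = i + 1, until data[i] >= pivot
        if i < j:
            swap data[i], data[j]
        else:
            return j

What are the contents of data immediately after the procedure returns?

pivot = data[0] = 6; i = -1, j = 9
j→8 (data[8]=6≤6), i→0 (data[0]=6≥6); i<j, swap → 6 6 7 7 7 6 6 6 6
j→7 (data[7]=6≤6), i→1 (data[1]=6≥6); i<j, swap → 6 6 7 7 7 6 6 6 6
j→6 (data[6]=6≤6), i→2 (data[2]=7≥6); i<j, swap → 6 6 6 7 7 6 7 6 6
j→5 (data[5]=6≤6), i→3 (data[3]=7≥6); i<j, swap → 6 6 6 6 7 7 7 6 6
j→3, i→4; i≥j, return j=3. data = 6 6 6 6 7 7 7 6 6

6 6 6 6 7 7 7 6 6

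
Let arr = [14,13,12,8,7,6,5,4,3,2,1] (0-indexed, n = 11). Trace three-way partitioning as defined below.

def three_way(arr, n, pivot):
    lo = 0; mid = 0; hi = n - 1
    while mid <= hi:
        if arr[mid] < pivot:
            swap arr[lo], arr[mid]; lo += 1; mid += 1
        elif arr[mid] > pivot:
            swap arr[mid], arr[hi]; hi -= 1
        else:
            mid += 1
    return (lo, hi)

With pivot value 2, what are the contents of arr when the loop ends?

pivot = 2; lo=0, mid=0, hi=10
arr[mid]=14>2: swap arr[0],arr[10]; hi=9 → [1,13,12,8,7,6,5,4,3,2,14]
arr[mid]=1<2: swap arr[0],arr[0]; lo=1,mid=1 → [1,13,12,8,7,6,5,4,3,2,14]
arr[mid]=13>2: swap arr[1],arr[9]; hi=8 → [1,2,12,8,7,6,5,4,3,13,14]
arr[mid]=2=2: mid=2
arr[mid]=12>2: swap arr[2],arr[8]; hi=7 → [1,2,3,8,7,6,5,4,12,13,14]
arr[mid]=3>2: swap arr[2],arr[7]; hi=6 → [1,2,4,8,7,6,5,3,12,13,14]
arr[mid]=4>2: swap arr[2],arr[6]; hi=5 → [1,2,5,8,7,6,4,3,12,13,14]
arr[mid]=5>2: swap arr[2],arr[5]; hi=4 → [1,2,6,8,7,5,4,3,12,13,14]
arr[mid]=6>2: swap arr[2],arr[4]; hi=3 → [1,2,7,8,6,5,4,3,12,13,14]
arr[mid]=7>2: swap arr[2],arr[3]; hi=2 → [1,2,8,7,6,5,4,3,12,13,14]
arr[mid]=8>2: swap arr[2],arr[2]; hi=1 → [1,2,8,7,6,5,4,3,12,13,14]
end: lo=1, hi=1; arr = [1,2,8,7,6,5,4,3,12,13,14]

[1,2,8,7,6,5,4,3,12,13,14]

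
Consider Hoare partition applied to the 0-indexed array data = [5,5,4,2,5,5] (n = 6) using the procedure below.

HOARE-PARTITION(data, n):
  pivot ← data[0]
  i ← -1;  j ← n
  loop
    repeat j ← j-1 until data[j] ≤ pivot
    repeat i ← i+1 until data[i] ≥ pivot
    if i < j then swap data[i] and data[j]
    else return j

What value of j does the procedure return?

3

pivot=5
j stops at 5 (5), i stops at 0 (5); swap ⇒ [5,5,4,2,5,5]
j stops at 4 (5), i stops at 1 (5); swap ⇒ [5,5,4,2,5,5]
j stops at 3, i stops at 4; i≥j ⇒ return 3. data=[5,5,4,2,5,5]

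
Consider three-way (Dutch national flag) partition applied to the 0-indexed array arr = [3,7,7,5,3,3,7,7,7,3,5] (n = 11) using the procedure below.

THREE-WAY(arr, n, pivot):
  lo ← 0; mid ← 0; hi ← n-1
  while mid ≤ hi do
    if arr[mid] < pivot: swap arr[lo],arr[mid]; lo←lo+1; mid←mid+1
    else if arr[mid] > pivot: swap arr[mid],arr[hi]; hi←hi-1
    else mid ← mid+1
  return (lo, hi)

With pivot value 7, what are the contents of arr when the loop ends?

[3,5,3,3,3,5,7,7,7,7,7]

pivot = 7; lo=0, mid=0, hi=10
arr[mid]=3<7: swap arr[0],arr[0]; lo=1,mid=1 → [3,7,7,5,3,3,7,7,7,3,5]
arr[mid]=7=7: mid=2
arr[mid]=7=7: mid=3
arr[mid]=5<7: swap arr[1],arr[3]; lo=2,mid=4 → [3,5,7,7,3,3,7,7,7,3,5]
arr[mid]=3<7: swap arr[2],arr[4]; lo=3,mid=5 → [3,5,3,7,7,3,7,7,7,3,5]
arr[mid]=3<7: swap arr[3],arr[5]; lo=4,mid=6 → [3,5,3,3,7,7,7,7,7,3,5]
arr[mid]=7=7: mid=7
arr[mid]=7=7: mid=8
arr[mid]=7=7: mid=9
arr[mid]=3<7: swap arr[4],arr[9]; lo=5,mid=10 → [3,5,3,3,3,7,7,7,7,7,5]
arr[mid]=5<7: swap arr[5],arr[10]; lo=6,mid=11 → [3,5,3,3,3,5,7,7,7,7,7]
end: lo=6, hi=10; arr = [3,5,3,3,3,5,7,7,7,7,7]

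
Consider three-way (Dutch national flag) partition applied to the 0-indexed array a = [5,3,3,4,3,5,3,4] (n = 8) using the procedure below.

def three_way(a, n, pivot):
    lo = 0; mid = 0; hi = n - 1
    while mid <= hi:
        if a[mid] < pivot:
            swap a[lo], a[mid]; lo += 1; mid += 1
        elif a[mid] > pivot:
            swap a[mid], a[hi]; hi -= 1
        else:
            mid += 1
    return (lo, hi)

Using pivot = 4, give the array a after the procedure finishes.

[3,3,3,3,4,4,5,5]

lo=0 mid=0 hi=7
5>4: swap(0,7), hi=6 ⇒ [4,3,3,4,3,5,3,5]
4=4: mid=1
3<4: swap(0,1), lo=1 mid=2 ⇒ [3,4,3,4,3,5,3,5]
3<4: swap(1,2), lo=2 mid=3 ⇒ [3,3,4,4,3,5,3,5]
4=4: mid=4
3<4: swap(2,4), lo=3 mid=5 ⇒ [3,3,3,4,4,5,3,5]
5>4: swap(5,6), hi=5 ⇒ [3,3,3,4,4,3,5,5]
3<4: swap(3,5), lo=4 mid=6 ⇒ [3,3,3,3,4,4,5,5]
done. lo=4 hi=5; a=[3,3,3,3,4,4,5,5]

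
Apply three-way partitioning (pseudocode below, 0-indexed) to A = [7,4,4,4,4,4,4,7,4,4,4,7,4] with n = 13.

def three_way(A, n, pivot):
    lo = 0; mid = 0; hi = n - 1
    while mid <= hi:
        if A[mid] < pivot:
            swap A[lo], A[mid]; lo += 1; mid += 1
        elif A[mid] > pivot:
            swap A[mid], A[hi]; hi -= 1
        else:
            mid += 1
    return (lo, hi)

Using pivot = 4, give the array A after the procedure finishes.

[4,4,4,4,4,4,4,4,4,4,7,7,7]

pivot = 4; lo=0, mid=0, hi=12
A[mid]=7>4: swap A[0],A[12]; hi=11 → [4,4,4,4,4,4,4,7,4,4,4,7,7]
A[mid]=4=4: mid=1
A[mid]=4=4: mid=2
A[mid]=4=4: mid=3
A[mid]=4=4: mid=4
A[mid]=4=4: mid=5
A[mid]=4=4: mid=6
A[mid]=4=4: mid=7
A[mid]=7>4: swap A[7],A[11]; hi=10 → [4,4,4,4,4,4,4,7,4,4,4,7,7]
A[mid]=7>4: swap A[7],A[10]; hi=9 → [4,4,4,4,4,4,4,4,4,4,7,7,7]
A[mid]=4=4: mid=8
A[mid]=4=4: mid=9
A[mid]=4=4: mid=10
end: lo=0, hi=9; A = [4,4,4,4,4,4,4,4,4,4,7,7,7]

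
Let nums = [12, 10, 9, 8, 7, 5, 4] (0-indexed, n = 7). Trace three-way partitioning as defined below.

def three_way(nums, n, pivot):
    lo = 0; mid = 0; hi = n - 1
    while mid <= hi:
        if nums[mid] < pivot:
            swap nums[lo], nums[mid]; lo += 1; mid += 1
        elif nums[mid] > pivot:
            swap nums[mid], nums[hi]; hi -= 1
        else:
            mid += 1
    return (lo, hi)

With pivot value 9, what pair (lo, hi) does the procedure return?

(4, 4)

lo=0 mid=0 hi=6
12>9: swap(0,6), hi=5 ⇒ [4, 10, 9, 8, 7, 5, 12]
4<9: swap(0,0), lo=1 mid=1 ⇒ [4, 10, 9, 8, 7, 5, 12]
10>9: swap(1,5), hi=4 ⇒ [4, 5, 9, 8, 7, 10, 12]
5<9: swap(1,1), lo=2 mid=2 ⇒ [4, 5, 9, 8, 7, 10, 12]
9=9: mid=3
8<9: swap(2,3), lo=3 mid=4 ⇒ [4, 5, 8, 9, 7, 10, 12]
7<9: swap(3,4), lo=4 mid=5 ⇒ [4, 5, 8, 7, 9, 10, 12]
done. lo=4 hi=4; nums=[4, 5, 8, 7, 9, 10, 12]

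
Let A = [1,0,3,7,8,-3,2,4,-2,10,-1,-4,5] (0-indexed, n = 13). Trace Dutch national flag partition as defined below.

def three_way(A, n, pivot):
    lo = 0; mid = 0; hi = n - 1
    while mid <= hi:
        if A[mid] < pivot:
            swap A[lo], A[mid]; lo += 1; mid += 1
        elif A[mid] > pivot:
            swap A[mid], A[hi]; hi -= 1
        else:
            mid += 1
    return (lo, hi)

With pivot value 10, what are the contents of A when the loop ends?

lo=0 mid=0 hi=12
1<10: swap(0,0), lo=1 mid=1 ⇒ [1,0,3,7,8,-3,2,4,-2,10,-1,-4,5]
0<10: swap(1,1), lo=2 mid=2 ⇒ [1,0,3,7,8,-3,2,4,-2,10,-1,-4,5]
3<10: swap(2,2), lo=3 mid=3 ⇒ [1,0,3,7,8,-3,2,4,-2,10,-1,-4,5]
7<10: swap(3,3), lo=4 mid=4 ⇒ [1,0,3,7,8,-3,2,4,-2,10,-1,-4,5]
8<10: swap(4,4), lo=5 mid=5 ⇒ [1,0,3,7,8,-3,2,4,-2,10,-1,-4,5]
-3<10: swap(5,5), lo=6 mid=6 ⇒ [1,0,3,7,8,-3,2,4,-2,10,-1,-4,5]
2<10: swap(6,6), lo=7 mid=7 ⇒ [1,0,3,7,8,-3,2,4,-2,10,-1,-4,5]
4<10: swap(7,7), lo=8 mid=8 ⇒ [1,0,3,7,8,-3,2,4,-2,10,-1,-4,5]
-2<10: swap(8,8), lo=9 mid=9 ⇒ [1,0,3,7,8,-3,2,4,-2,10,-1,-4,5]
10=10: mid=10
-1<10: swap(9,10), lo=10 mid=11 ⇒ [1,0,3,7,8,-3,2,4,-2,-1,10,-4,5]
-4<10: swap(10,11), lo=11 mid=12 ⇒ [1,0,3,7,8,-3,2,4,-2,-1,-4,10,5]
5<10: swap(11,12), lo=12 mid=13 ⇒ [1,0,3,7,8,-3,2,4,-2,-1,-4,5,10]
done. lo=12 hi=12; A=[1,0,3,7,8,-3,2,4,-2,-1,-4,5,10]

[1,0,3,7,8,-3,2,4,-2,-1,-4,5,10]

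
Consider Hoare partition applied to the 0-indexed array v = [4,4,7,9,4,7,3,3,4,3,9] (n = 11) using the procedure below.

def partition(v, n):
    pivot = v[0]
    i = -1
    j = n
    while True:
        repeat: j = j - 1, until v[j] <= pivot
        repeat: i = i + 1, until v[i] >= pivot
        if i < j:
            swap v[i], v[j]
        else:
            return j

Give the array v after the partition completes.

[3,4,3,3,4,7,9,7,4,4,9]

pivot = v[0] = 4; i = -1, j = 11
j→9 (v[9]=3≤4), i→0 (v[0]=4≥4); i<j, swap → [3,4,7,9,4,7,3,3,4,4,9]
j→8 (v[8]=4≤4), i→1 (v[1]=4≥4); i<j, swap → [3,4,7,9,4,7,3,3,4,4,9]
j→7 (v[7]=3≤4), i→2 (v[2]=7≥4); i<j, swap → [3,4,3,9,4,7,3,7,4,4,9]
j→6 (v[6]=3≤4), i→3 (v[3]=9≥4); i<j, swap → [3,4,3,3,4,7,9,7,4,4,9]
j→4, i→4; i≥j, return j=4. v = [3,4,3,3,4,7,9,7,4,4,9]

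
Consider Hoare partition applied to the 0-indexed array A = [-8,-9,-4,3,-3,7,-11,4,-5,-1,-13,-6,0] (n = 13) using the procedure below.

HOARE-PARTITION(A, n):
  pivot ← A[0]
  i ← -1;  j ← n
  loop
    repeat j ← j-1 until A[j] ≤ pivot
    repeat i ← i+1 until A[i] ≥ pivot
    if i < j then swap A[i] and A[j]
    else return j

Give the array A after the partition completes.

pivot=-8
j stops at 10 (-13), i stops at 0 (-8); swap ⇒ [-13,-9,-4,3,-3,7,-11,4,-5,-1,-8,-6,0]
j stops at 6 (-11), i stops at 2 (-4); swap ⇒ [-13,-9,-11,3,-3,7,-4,4,-5,-1,-8,-6,0]
j stops at 2, i stops at 3; i≥j ⇒ return 2. A=[-13,-9,-11,3,-3,7,-4,4,-5,-1,-8,-6,0]

[-13,-9,-11,3,-3,7,-4,4,-5,-1,-8,-6,0]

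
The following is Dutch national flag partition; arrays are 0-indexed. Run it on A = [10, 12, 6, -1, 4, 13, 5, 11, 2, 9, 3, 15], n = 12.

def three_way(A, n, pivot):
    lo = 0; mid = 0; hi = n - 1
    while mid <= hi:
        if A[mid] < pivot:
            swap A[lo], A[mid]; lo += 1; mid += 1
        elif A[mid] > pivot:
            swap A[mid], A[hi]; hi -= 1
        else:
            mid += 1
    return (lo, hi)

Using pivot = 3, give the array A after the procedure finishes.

[2, -1, 3, 4, 13, 5, 11, 6, 9, 12, 15, 10]

pivot = 3; lo=0, mid=0, hi=11
A[mid]=10>3: swap A[0],A[11]; hi=10 → [15, 12, 6, -1, 4, 13, 5, 11, 2, 9, 3, 10]
A[mid]=15>3: swap A[0],A[10]; hi=9 → [3, 12, 6, -1, 4, 13, 5, 11, 2, 9, 15, 10]
A[mid]=3=3: mid=1
A[mid]=12>3: swap A[1],A[9]; hi=8 → [3, 9, 6, -1, 4, 13, 5, 11, 2, 12, 15, 10]
A[mid]=9>3: swap A[1],A[8]; hi=7 → [3, 2, 6, -1, 4, 13, 5, 11, 9, 12, 15, 10]
A[mid]=2<3: swap A[0],A[1]; lo=1,mid=2 → [2, 3, 6, -1, 4, 13, 5, 11, 9, 12, 15, 10]
A[mid]=6>3: swap A[2],A[7]; hi=6 → [2, 3, 11, -1, 4, 13, 5, 6, 9, 12, 15, 10]
A[mid]=11>3: swap A[2],A[6]; hi=5 → [2, 3, 5, -1, 4, 13, 11, 6, 9, 12, 15, 10]
A[mid]=5>3: swap A[2],A[5]; hi=4 → [2, 3, 13, -1, 4, 5, 11, 6, 9, 12, 15, 10]
A[mid]=13>3: swap A[2],A[4]; hi=3 → [2, 3, 4, -1, 13, 5, 11, 6, 9, 12, 15, 10]
A[mid]=4>3: swap A[2],A[3]; hi=2 → [2, 3, -1, 4, 13, 5, 11, 6, 9, 12, 15, 10]
A[mid]=-1<3: swap A[1],A[2]; lo=2,mid=3 → [2, -1, 3, 4, 13, 5, 11, 6, 9, 12, 15, 10]
end: lo=2, hi=2; A = [2, -1, 3, 4, 13, 5, 11, 6, 9, 12, 15, 10]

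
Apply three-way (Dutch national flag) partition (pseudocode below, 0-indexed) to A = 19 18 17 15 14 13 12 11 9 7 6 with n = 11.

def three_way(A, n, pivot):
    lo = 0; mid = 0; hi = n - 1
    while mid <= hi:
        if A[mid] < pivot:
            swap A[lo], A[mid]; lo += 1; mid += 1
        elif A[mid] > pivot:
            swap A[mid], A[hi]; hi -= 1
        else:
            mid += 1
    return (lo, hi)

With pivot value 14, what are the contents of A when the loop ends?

lo=0 mid=0 hi=10
19>14: swap(0,10), hi=9 ⇒ 6 18 17 15 14 13 12 11 9 7 19
6<14: swap(0,0), lo=1 mid=1 ⇒ 6 18 17 15 14 13 12 11 9 7 19
18>14: swap(1,9), hi=8 ⇒ 6 7 17 15 14 13 12 11 9 18 19
7<14: swap(1,1), lo=2 mid=2 ⇒ 6 7 17 15 14 13 12 11 9 18 19
17>14: swap(2,8), hi=7 ⇒ 6 7 9 15 14 13 12 11 17 18 19
9<14: swap(2,2), lo=3 mid=3 ⇒ 6 7 9 15 14 13 12 11 17 18 19
15>14: swap(3,7), hi=6 ⇒ 6 7 9 11 14 13 12 15 17 18 19
11<14: swap(3,3), lo=4 mid=4 ⇒ 6 7 9 11 14 13 12 15 17 18 19
14=14: mid=5
13<14: swap(4,5), lo=5 mid=6 ⇒ 6 7 9 11 13 14 12 15 17 18 19
12<14: swap(5,6), lo=6 mid=7 ⇒ 6 7 9 11 13 12 14 15 17 18 19
done. lo=6 hi=6; A=6 7 9 11 13 12 14 15 17 18 19

6 7 9 11 13 12 14 15 17 18 19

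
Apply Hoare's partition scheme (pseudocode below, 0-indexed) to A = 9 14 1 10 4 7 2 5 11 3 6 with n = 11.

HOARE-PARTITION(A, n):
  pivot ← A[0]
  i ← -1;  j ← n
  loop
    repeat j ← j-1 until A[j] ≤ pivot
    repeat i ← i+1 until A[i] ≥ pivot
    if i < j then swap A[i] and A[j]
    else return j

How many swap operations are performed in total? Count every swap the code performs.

3

pivot=9
j stops at 10 (6), i stops at 0 (9); swap ⇒ 6 14 1 10 4 7 2 5 11 3 9
j stops at 9 (3), i stops at 1 (14); swap ⇒ 6 3 1 10 4 7 2 5 11 14 9
j stops at 7 (5), i stops at 3 (10); swap ⇒ 6 3 1 5 4 7 2 10 11 14 9
j stops at 6, i stops at 7; i≥j ⇒ return 6. A=6 3 1 5 4 7 2 10 11 14 9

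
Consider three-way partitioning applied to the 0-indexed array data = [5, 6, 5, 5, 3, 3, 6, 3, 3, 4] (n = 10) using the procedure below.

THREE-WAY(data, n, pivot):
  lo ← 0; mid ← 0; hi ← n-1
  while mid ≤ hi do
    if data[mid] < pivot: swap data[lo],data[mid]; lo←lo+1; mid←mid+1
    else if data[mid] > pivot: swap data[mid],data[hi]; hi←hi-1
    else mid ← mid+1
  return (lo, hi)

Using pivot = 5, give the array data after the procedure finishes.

pivot = 5; lo=0, mid=0, hi=9
data[mid]=5=5: mid=1
data[mid]=6>5: swap data[1],data[9]; hi=8 → [5, 4, 5, 5, 3, 3, 6, 3, 3, 6]
data[mid]=4<5: swap data[0],data[1]; lo=1,mid=2 → [4, 5, 5, 5, 3, 3, 6, 3, 3, 6]
data[mid]=5=5: mid=3
data[mid]=5=5: mid=4
data[mid]=3<5: swap data[1],data[4]; lo=2,mid=5 → [4, 3, 5, 5, 5, 3, 6, 3, 3, 6]
data[mid]=3<5: swap data[2],data[5]; lo=3,mid=6 → [4, 3, 3, 5, 5, 5, 6, 3, 3, 6]
data[mid]=6>5: swap data[6],data[8]; hi=7 → [4, 3, 3, 5, 5, 5, 3, 3, 6, 6]
data[mid]=3<5: swap data[3],data[6]; lo=4,mid=7 → [4, 3, 3, 3, 5, 5, 5, 3, 6, 6]
data[mid]=3<5: swap data[4],data[7]; lo=5,mid=8 → [4, 3, 3, 3, 3, 5, 5, 5, 6, 6]
end: lo=5, hi=7; data = [4, 3, 3, 3, 3, 5, 5, 5, 6, 6]

[4, 3, 3, 3, 3, 5, 5, 5, 6, 6]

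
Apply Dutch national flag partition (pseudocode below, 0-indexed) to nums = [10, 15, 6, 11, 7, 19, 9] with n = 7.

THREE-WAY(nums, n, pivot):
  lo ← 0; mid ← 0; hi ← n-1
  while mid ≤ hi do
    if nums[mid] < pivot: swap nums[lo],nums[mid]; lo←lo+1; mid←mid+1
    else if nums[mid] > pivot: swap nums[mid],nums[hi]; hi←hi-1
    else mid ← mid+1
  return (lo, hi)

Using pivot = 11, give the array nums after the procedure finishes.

lo=0 mid=0 hi=6
10<11: swap(0,0), lo=1 mid=1 ⇒ [10, 15, 6, 11, 7, 19, 9]
15>11: swap(1,6), hi=5 ⇒ [10, 9, 6, 11, 7, 19, 15]
9<11: swap(1,1), lo=2 mid=2 ⇒ [10, 9, 6, 11, 7, 19, 15]
6<11: swap(2,2), lo=3 mid=3 ⇒ [10, 9, 6, 11, 7, 19, 15]
11=11: mid=4
7<11: swap(3,4), lo=4 mid=5 ⇒ [10, 9, 6, 7, 11, 19, 15]
19>11: swap(5,5), hi=4 ⇒ [10, 9, 6, 7, 11, 19, 15]
done. lo=4 hi=4; nums=[10, 9, 6, 7, 11, 19, 15]

[10, 9, 6, 7, 11, 19, 15]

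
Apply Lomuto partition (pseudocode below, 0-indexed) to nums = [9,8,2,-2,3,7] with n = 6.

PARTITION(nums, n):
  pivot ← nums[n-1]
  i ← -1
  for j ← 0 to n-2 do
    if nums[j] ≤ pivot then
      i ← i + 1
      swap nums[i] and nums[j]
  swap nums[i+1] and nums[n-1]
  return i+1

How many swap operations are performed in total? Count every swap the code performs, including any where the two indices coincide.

4

pivot=7, i=-1
j=0: 9>7, skip
j=1: 8>7, skip
j=2: 2≤7, i=0, swap(0,2) ⇒ [2,8,9,-2,3,7]
j=3: -2≤7, i=1, swap(1,3) ⇒ [2,-2,9,8,3,7]
j=4: 3≤7, i=2, swap(2,4) ⇒ [2,-2,3,8,9,7]
swap(3,5) ⇒ [2,-2,3,7,9,8]; return 3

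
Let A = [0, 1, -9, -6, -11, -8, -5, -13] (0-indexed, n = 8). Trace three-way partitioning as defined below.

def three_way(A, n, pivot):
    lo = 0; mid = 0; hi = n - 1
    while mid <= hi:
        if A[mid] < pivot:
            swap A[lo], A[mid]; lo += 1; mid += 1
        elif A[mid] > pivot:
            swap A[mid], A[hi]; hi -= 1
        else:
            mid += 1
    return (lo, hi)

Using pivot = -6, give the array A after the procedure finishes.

lo=0 mid=0 hi=7
0>-6: swap(0,7), hi=6 ⇒ [-13, 1, -9, -6, -11, -8, -5, 0]
-13<-6: swap(0,0), lo=1 mid=1 ⇒ [-13, 1, -9, -6, -11, -8, -5, 0]
1>-6: swap(1,6), hi=5 ⇒ [-13, -5, -9, -6, -11, -8, 1, 0]
-5>-6: swap(1,5), hi=4 ⇒ [-13, -8, -9, -6, -11, -5, 1, 0]
-8<-6: swap(1,1), lo=2 mid=2 ⇒ [-13, -8, -9, -6, -11, -5, 1, 0]
-9<-6: swap(2,2), lo=3 mid=3 ⇒ [-13, -8, -9, -6, -11, -5, 1, 0]
-6=-6: mid=4
-11<-6: swap(3,4), lo=4 mid=5 ⇒ [-13, -8, -9, -11, -6, -5, 1, 0]
done. lo=4 hi=4; A=[-13, -8, -9, -11, -6, -5, 1, 0]

[-13, -8, -9, -11, -6, -5, 1, 0]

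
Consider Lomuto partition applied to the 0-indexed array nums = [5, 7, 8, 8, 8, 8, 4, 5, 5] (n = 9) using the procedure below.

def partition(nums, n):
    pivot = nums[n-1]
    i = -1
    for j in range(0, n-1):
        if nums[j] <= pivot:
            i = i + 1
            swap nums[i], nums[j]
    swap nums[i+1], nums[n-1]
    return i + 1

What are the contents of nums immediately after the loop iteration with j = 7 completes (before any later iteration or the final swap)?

pivot = nums[8] = 5; i = -1
j=0: nums[0]=5 ≤ 5 → i=0, swap nums[0],nums[0] (no change) → [5, 7, 8, 8, 8, 8, 4, 5, 5]
j=1: nums[1]=7 > 5 → no swap
j=2: nums[2]=8 > 5 → no swap
j=3: nums[3]=8 > 5 → no swap
j=4: nums[4]=8 > 5 → no swap
j=5: nums[5]=8 > 5 → no swap
j=6: nums[6]=4 ≤ 5 → i=1, swap nums[1],nums[6] → [5, 4, 8, 8, 8, 8, 7, 5, 5]
j=7: nums[7]=5 ≤ 5 → i=2, swap nums[2],nums[7] → [5, 4, 5, 8, 8, 8, 7, 8, 5]
(after j=7) nums = [5, 4, 5, 8, 8, 8, 7, 8, 5]

[5, 4, 5, 8, 8, 8, 7, 8, 5]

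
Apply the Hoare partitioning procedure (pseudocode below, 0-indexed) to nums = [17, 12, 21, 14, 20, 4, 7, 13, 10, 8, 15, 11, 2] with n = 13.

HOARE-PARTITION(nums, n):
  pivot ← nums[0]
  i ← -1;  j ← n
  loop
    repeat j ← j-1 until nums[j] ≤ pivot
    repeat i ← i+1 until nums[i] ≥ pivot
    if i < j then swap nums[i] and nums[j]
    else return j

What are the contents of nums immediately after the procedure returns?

[2, 12, 11, 14, 15, 4, 7, 13, 10, 8, 20, 21, 17]

pivot = nums[0] = 17; i = -1, j = 13
j→12 (nums[12]=2≤17), i→0 (nums[0]=17≥17); i<j, swap → [2, 12, 21, 14, 20, 4, 7, 13, 10, 8, 15, 11, 17]
j→11 (nums[11]=11≤17), i→2 (nums[2]=21≥17); i<j, swap → [2, 12, 11, 14, 20, 4, 7, 13, 10, 8, 15, 21, 17]
j→10 (nums[10]=15≤17), i→4 (nums[4]=20≥17); i<j, swap → [2, 12, 11, 14, 15, 4, 7, 13, 10, 8, 20, 21, 17]
j→9, i→10; i≥j, return j=9. nums = [2, 12, 11, 14, 15, 4, 7, 13, 10, 8, 20, 21, 17]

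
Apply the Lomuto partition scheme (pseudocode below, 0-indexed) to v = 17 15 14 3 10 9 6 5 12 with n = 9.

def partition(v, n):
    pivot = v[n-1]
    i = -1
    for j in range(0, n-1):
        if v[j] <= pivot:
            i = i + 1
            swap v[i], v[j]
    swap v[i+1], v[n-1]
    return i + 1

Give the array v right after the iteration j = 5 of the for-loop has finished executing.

3 10 9 17 15 14 6 5 12

pivot = v[8] = 12; i = -1
j=0: v[0]=17 > 12 → no swap
j=1: v[1]=15 > 12 → no swap
j=2: v[2]=14 > 12 → no swap
j=3: v[3]=3 ≤ 12 → i=0, swap v[0],v[3] → 3 15 14 17 10 9 6 5 12
j=4: v[4]=10 ≤ 12 → i=1, swap v[1],v[4] → 3 10 14 17 15 9 6 5 12
j=5: v[5]=9 ≤ 12 → i=2, swap v[2],v[5] → 3 10 9 17 15 14 6 5 12
(after j=5) v = 3 10 9 17 15 14 6 5 12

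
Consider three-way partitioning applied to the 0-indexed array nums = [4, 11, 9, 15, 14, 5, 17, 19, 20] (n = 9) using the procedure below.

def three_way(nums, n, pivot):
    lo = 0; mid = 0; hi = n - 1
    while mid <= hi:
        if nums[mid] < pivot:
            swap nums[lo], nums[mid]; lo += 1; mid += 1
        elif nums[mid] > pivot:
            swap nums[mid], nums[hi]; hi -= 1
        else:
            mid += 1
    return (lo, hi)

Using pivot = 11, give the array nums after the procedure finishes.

lo=0 mid=0 hi=8
4<11: swap(0,0), lo=1 mid=1 ⇒ [4, 11, 9, 15, 14, 5, 17, 19, 20]
11=11: mid=2
9<11: swap(1,2), lo=2 mid=3 ⇒ [4, 9, 11, 15, 14, 5, 17, 19, 20]
15>11: swap(3,8), hi=7 ⇒ [4, 9, 11, 20, 14, 5, 17, 19, 15]
20>11: swap(3,7), hi=6 ⇒ [4, 9, 11, 19, 14, 5, 17, 20, 15]
19>11: swap(3,6), hi=5 ⇒ [4, 9, 11, 17, 14, 5, 19, 20, 15]
17>11: swap(3,5), hi=4 ⇒ [4, 9, 11, 5, 14, 17, 19, 20, 15]
5<11: swap(2,3), lo=3 mid=4 ⇒ [4, 9, 5, 11, 14, 17, 19, 20, 15]
14>11: swap(4,4), hi=3 ⇒ [4, 9, 5, 11, 14, 17, 19, 20, 15]
done. lo=3 hi=3; nums=[4, 9, 5, 11, 14, 17, 19, 20, 15]

[4, 9, 5, 11, 14, 17, 19, 20, 15]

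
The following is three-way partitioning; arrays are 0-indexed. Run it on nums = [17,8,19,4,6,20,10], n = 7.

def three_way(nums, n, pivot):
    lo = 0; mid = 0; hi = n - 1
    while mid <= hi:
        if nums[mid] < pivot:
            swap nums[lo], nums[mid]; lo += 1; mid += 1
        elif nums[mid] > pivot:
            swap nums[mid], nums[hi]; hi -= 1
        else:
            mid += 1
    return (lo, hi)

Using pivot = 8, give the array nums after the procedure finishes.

[6,4,8,19,20,10,17]

lo=0 mid=0 hi=6
17>8: swap(0,6), hi=5 ⇒ [10,8,19,4,6,20,17]
10>8: swap(0,5), hi=4 ⇒ [20,8,19,4,6,10,17]
20>8: swap(0,4), hi=3 ⇒ [6,8,19,4,20,10,17]
6<8: swap(0,0), lo=1 mid=1 ⇒ [6,8,19,4,20,10,17]
8=8: mid=2
19>8: swap(2,3), hi=2 ⇒ [6,8,4,19,20,10,17]
4<8: swap(1,2), lo=2 mid=3 ⇒ [6,4,8,19,20,10,17]
done. lo=2 hi=2; nums=[6,4,8,19,20,10,17]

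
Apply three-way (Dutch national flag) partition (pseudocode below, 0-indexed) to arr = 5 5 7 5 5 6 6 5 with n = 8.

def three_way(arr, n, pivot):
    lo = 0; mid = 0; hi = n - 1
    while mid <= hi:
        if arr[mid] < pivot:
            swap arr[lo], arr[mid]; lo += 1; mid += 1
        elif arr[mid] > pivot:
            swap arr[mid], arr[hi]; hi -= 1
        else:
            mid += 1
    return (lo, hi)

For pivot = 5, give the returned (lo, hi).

(0, 4)

lo=0 mid=0 hi=7
5=5: mid=1
5=5: mid=2
7>5: swap(2,7), hi=6 ⇒ 5 5 5 5 5 6 6 7
5=5: mid=3
5=5: mid=4
5=5: mid=5
6>5: swap(5,6), hi=5 ⇒ 5 5 5 5 5 6 6 7
6>5: swap(5,5), hi=4 ⇒ 5 5 5 5 5 6 6 7
done. lo=0 hi=4; arr=5 5 5 5 5 6 6 7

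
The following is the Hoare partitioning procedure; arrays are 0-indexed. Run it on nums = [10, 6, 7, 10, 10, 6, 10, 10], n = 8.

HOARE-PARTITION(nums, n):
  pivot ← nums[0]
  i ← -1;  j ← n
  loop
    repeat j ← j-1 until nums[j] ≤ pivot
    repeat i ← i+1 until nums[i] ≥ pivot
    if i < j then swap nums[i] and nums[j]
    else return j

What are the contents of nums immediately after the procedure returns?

[10, 6, 7, 10, 6, 10, 10, 10]

pivot = nums[0] = 10; i = -1, j = 8
j→7 (nums[7]=10≤10), i→0 (nums[0]=10≥10); i<j, swap → [10, 6, 7, 10, 10, 6, 10, 10]
j→6 (nums[6]=10≤10), i→3 (nums[3]=10≥10); i<j, swap → [10, 6, 7, 10, 10, 6, 10, 10]
j→5 (nums[5]=6≤10), i→4 (nums[4]=10≥10); i<j, swap → [10, 6, 7, 10, 6, 10, 10, 10]
j→4, i→5; i≥j, return j=4. nums = [10, 6, 7, 10, 6, 10, 10, 10]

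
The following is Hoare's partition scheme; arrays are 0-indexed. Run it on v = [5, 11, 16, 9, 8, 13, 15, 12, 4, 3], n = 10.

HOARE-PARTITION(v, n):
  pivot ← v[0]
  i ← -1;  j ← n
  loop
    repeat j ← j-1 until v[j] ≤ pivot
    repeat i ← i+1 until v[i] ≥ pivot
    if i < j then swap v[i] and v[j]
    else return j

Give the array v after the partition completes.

pivot = v[0] = 5; i = -1, j = 10
j→9 (v[9]=3≤5), i→0 (v[0]=5≥5); i<j, swap → [3, 11, 16, 9, 8, 13, 15, 12, 4, 5]
j→8 (v[8]=4≤5), i→1 (v[1]=11≥5); i<j, swap → [3, 4, 16, 9, 8, 13, 15, 12, 11, 5]
j→1, i→2; i≥j, return j=1. v = [3, 4, 16, 9, 8, 13, 15, 12, 11, 5]

[3, 4, 16, 9, 8, 13, 15, 12, 11, 5]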